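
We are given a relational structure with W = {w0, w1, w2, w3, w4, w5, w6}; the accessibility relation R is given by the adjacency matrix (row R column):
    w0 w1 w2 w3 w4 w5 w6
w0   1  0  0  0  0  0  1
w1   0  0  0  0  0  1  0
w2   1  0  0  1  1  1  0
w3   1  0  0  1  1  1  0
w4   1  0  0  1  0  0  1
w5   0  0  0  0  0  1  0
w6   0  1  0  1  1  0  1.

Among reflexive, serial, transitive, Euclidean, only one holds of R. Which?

serial

Reflexive: no — w1 is not related to itself.
Serial: yes — every world has a successor (e.g. w0 R w0).
Transitive: no — w0 R w6 and w6 R w1, but not w0 R w1.
Euclidean: no — w2 R w0 and w2 R w3, but not w0 R w3.
Only serial holds.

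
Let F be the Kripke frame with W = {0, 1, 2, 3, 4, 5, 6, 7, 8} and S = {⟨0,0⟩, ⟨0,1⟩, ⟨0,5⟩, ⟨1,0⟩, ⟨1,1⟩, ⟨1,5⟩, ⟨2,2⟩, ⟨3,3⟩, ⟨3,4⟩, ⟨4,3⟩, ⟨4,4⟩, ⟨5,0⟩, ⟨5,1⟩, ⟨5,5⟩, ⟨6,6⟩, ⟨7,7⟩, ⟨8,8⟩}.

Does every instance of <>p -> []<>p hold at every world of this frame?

By correspondence theory, 5 is valid on a frame iff S is Euclidean.
Euclidean: yes — any two successors of a common world are S-related.

Yes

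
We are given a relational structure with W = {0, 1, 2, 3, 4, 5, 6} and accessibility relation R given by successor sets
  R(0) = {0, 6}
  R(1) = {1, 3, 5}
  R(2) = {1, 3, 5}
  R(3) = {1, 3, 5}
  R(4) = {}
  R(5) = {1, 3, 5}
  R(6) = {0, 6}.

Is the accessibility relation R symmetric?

No

Symmetric: no — 2 R 1 but not 1 R 2.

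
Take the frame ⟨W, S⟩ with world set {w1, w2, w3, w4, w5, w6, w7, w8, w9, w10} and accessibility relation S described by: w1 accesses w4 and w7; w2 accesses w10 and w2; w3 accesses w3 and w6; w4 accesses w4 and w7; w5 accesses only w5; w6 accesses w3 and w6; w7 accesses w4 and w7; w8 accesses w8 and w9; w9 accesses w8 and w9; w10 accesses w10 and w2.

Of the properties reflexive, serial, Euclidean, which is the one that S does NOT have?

reflexive

Reflexive: no — w1 is not related to itself.
Serial: yes — every world has a successor (e.g. w1 S w4).
Euclidean: yes — any two successors of a common world are S-related.
Only reflexive fails.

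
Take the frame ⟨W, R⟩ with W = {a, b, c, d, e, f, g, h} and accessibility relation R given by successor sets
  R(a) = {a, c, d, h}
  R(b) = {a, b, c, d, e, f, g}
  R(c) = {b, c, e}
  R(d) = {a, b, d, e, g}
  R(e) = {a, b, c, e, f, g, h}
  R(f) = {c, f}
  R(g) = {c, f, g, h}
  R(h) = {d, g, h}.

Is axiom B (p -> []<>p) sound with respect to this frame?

Axiom B corresponds to the accessibility relation being symmetric.
Symmetric: no — a R c but not c R a.

No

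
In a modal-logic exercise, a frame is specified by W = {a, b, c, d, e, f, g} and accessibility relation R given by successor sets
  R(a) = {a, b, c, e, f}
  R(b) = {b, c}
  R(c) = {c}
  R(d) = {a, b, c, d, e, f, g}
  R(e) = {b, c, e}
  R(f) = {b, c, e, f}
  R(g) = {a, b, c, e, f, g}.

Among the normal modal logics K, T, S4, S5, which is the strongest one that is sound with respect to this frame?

S4

Reflexive (axiom T): yes — every world is R-related to itself.
Transitive (axiom 4): yes — every two-step R-path is closed by a direct edge.
Euclidean (axiom 5): no — a R b and a R e, but not b R e.
So F validates K, T, S4; S5 would additionally require R to be Euclidean. The strongest is S4.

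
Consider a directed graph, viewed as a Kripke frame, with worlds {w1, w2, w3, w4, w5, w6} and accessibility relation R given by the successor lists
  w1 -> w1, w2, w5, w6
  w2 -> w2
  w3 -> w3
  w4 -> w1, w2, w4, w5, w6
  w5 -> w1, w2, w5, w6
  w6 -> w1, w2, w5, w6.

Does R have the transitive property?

Transitive: yes — every two-step R-path is closed by a direct edge.

Yes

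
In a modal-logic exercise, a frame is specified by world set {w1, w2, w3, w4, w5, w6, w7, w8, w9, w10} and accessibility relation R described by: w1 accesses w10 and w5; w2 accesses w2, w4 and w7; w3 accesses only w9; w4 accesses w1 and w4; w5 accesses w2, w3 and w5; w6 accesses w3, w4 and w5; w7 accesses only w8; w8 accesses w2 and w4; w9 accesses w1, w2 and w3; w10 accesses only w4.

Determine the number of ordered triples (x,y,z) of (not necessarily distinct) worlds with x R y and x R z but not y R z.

Enumerating: (w1,w10,w10), (w1,w10,w5), (w1,w5,w10), (w2,w4,w2), (w2,w4,w7), (w2,w7,w2), (w2,w7,w4), (w2,w7,w7), (w3,w9,w9), (w4,w1,w1), (w4,w1,w4), (w5,w2,w3), … and 20 more.
Total: 32.

32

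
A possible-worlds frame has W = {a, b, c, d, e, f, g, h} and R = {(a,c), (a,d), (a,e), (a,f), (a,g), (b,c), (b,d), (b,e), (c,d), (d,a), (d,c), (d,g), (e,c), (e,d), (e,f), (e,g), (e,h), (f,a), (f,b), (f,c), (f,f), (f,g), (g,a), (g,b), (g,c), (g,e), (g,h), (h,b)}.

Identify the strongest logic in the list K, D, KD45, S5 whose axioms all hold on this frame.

D

Serial (axiom D): yes — every world has a successor (e.g. a R c).
Euclidean (axiom 5): no — a R c and a R e, but not c R e.
Transitive (axiom 4): no — a R e and e R h, but not a R h.
Reflexive (axiom T): no — a is not related to itself.
So F validates K, D; KD45 would additionally require R to be Euclidean and transitive. The strongest is D.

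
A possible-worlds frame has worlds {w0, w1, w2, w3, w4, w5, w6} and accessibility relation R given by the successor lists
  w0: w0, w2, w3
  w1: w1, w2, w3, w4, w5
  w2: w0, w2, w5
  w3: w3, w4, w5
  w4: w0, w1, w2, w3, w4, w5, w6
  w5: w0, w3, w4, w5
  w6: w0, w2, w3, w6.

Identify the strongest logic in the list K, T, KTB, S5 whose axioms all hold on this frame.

Reflexive (axiom T): yes — every world is R-related to itself.
Symmetric (axiom B): no — w0 R w3 but not w3 R w0.
Euclidean (axiom 5): no — w0 R w2 and w0 R w3, but not w2 R w3.
So F validates K, T; KTB would additionally require R to be symmetric. The strongest is T.

T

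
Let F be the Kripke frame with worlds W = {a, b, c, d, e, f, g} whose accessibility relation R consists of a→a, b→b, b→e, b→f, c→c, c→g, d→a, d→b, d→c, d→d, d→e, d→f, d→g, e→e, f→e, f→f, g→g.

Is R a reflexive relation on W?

Reflexive: yes — every world is R-related to itself.

Yes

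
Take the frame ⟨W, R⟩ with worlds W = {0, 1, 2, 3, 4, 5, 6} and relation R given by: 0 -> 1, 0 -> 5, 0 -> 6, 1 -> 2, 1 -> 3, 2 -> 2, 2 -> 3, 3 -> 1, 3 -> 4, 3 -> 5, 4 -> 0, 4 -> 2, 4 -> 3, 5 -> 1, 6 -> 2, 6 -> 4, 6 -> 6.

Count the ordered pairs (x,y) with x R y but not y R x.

11

Enumerating: (0,1), (0,5), (0,6), (1,2), (2,3), (3,5), (4,0), (4,2), (5,1), (6,2), (6,4).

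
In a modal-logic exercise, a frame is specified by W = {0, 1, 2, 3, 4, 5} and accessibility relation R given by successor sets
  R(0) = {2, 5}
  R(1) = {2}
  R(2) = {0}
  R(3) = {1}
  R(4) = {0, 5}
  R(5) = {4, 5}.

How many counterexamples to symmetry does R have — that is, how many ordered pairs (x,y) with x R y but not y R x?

Enumerating: (0,5), (1,2), (3,1), (4,0).

4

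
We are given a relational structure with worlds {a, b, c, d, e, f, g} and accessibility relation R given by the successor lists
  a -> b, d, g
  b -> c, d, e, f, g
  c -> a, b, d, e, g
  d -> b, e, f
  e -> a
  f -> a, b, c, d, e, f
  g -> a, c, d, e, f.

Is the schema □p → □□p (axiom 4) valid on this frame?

By correspondence theory, 4 is valid on a frame iff R is transitive.
Transitive: no — a R b and b R c, but not a R c.

No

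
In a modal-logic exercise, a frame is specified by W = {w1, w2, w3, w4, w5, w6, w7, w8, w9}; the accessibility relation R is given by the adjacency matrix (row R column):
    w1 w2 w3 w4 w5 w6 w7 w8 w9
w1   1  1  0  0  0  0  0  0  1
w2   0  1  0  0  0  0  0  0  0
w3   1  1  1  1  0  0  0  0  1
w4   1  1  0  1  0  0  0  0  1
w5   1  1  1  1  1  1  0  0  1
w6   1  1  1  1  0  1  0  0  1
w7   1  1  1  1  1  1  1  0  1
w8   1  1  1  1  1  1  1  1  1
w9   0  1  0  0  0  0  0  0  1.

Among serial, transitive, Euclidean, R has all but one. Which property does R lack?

Euclidean

Serial: yes — every world has a successor (e.g. w1 R w1).
Transitive: yes — every two-step R-path is closed by a direct edge.
Euclidean: no — w1 R w2 and w1 R w9, but not w2 R w9.
Only Euclidean fails.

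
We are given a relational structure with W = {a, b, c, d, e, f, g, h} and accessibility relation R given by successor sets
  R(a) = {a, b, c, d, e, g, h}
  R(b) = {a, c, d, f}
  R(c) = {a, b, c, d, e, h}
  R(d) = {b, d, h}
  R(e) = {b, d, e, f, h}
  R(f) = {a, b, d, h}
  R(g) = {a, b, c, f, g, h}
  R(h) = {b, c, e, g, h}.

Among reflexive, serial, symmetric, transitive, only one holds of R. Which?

serial

Reflexive: no — b is not related to itself.
Serial: yes — every world has a successor (e.g. a R a).
Symmetric: no — a R d but not d R a.
Transitive: no — a R b and b R f, but not a R f.
Only serial holds.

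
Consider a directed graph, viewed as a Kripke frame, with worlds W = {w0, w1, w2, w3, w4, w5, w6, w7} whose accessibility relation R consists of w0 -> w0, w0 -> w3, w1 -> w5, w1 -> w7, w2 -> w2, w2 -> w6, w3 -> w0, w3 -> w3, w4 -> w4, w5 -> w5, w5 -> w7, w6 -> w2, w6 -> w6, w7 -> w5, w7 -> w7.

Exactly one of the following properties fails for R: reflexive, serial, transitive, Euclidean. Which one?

Reflexive: no — w1 is not related to itself.
Serial: yes — every world has a successor (e.g. w0 R w0).
Transitive: yes — every two-step R-path is closed by a direct edge.
Euclidean: yes — any two successors of a common world are R-related.
Only reflexive fails.

reflexive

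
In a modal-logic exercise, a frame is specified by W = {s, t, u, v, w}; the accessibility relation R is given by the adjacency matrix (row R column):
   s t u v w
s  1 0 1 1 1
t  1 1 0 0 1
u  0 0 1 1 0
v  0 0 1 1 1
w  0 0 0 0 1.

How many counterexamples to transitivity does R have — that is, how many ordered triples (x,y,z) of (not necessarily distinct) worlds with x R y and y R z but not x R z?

3

Enumerating: (t,s,u), (t,s,v), (u,v,w).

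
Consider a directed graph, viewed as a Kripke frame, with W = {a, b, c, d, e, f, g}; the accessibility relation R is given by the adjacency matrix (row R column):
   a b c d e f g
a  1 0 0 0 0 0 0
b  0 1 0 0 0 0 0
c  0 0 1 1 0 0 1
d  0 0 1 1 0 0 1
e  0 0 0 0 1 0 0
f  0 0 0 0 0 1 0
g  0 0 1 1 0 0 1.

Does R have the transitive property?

Yes

Transitive: yes — every two-step R-path is closed by a direct edge.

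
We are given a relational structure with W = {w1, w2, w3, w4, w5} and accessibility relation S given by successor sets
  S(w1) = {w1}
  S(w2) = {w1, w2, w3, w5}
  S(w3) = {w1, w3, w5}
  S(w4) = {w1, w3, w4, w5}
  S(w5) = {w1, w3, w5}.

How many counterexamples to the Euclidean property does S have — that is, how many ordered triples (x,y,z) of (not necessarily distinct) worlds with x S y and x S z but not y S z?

14

Enumerating: (w2,w1,w2), (w2,w1,w3), (w2,w1,w5), (w2,w3,w2), (w2,w5,w2), (w3,w1,w3), (w3,w1,w5), (w4,w1,w3), (w4,w1,w4), (w4,w1,w5), (w4,w3,w4), (w4,w5,w4), (w5,w1,w3), (w5,w1,w5).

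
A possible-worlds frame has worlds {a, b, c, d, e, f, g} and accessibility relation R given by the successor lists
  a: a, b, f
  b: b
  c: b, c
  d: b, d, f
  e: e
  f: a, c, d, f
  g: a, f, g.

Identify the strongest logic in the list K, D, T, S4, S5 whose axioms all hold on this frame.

Serial (axiom D): yes — every world has a successor (e.g. a R a).
Reflexive (axiom T): yes — every world is R-related to itself.
Transitive (axiom 4): no — a R f and f R c, but not a R c.
Euclidean (axiom 5): no — a R b and a R f, but not b R f.
So F validates K, D, T; S4 would additionally require R to be transitive. The strongest is T.

T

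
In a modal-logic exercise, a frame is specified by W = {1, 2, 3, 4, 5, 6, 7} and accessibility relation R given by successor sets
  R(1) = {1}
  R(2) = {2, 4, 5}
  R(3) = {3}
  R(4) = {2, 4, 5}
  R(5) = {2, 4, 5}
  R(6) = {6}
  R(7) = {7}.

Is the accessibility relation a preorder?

Yes

Reflexive: yes — every world is R-related to itself.
Transitive: yes — every two-step R-path is closed by a direct edge.
So R is a preorder.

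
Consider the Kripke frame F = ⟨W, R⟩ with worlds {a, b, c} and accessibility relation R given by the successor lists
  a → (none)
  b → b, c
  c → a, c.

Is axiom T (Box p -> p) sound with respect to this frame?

By correspondence theory, T is valid on a frame iff R is reflexive.
Reflexive: no — a is not related to itself.

No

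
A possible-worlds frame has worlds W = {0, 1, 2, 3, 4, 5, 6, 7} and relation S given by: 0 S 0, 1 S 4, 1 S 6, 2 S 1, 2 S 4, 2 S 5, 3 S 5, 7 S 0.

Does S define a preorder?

No

Reflexive: no — 1 is not related to itself.
Transitive: no — 2 S 1 and 1 S 6, but not 2 S 6.
So S is not a preorder.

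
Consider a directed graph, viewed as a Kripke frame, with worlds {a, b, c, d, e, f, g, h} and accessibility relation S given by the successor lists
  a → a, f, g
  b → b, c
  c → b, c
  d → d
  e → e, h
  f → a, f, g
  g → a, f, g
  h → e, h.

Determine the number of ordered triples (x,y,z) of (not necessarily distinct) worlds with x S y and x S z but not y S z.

S is Euclidean; there are no such tuples.

0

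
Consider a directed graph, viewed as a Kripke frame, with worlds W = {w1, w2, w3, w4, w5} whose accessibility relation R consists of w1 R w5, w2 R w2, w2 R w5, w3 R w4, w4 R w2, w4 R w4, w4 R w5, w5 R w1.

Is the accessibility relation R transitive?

No

Transitive: no — w2 R w5 and w5 R w1, but not w2 R w1.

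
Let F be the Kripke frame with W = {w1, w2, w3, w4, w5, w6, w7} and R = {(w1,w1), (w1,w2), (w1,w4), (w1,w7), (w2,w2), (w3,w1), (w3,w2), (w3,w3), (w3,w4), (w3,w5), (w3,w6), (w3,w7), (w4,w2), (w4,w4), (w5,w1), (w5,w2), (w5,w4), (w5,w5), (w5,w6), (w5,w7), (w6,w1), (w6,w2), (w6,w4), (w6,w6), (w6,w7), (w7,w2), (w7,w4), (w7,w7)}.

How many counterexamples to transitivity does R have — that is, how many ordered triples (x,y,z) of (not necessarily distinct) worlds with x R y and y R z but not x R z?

R is transitive; there are no such tuples.

0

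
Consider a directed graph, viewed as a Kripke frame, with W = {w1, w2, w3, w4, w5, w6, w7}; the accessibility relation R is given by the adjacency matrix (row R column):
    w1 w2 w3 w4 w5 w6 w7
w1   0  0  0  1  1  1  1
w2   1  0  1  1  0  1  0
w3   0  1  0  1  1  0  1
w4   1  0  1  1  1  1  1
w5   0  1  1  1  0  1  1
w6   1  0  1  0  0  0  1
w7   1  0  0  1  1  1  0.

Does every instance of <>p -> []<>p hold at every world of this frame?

The schema 5 characterises exactly the Euclidean frames.
Euclidean: no — w1 R w6 and w1 R w4, but not w6 R w4.

No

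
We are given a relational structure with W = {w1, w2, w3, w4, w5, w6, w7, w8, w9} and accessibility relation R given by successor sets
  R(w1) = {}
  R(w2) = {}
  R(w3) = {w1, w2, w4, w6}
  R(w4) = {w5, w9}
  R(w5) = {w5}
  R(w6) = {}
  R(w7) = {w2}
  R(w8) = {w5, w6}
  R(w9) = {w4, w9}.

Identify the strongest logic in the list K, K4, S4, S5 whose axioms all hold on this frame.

K

Transitive (axiom 4): no — w3 R w4 and w4 R w5, but not w3 R w5.
Reflexive (axiom T): no — w1 is not related to itself.
Euclidean (axiom 5): no — w3 R w1 and w3 R w2, but not w1 R w2.
So F validates K; K4 would additionally require R to be transitive. The strongest is K.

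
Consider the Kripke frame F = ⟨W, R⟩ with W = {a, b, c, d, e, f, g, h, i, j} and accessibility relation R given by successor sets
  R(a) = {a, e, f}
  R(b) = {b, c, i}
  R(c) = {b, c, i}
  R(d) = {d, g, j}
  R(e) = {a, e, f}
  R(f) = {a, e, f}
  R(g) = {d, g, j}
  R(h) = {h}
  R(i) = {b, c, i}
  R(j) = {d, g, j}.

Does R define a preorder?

Yes

Reflexive: yes — every world is R-related to itself.
Transitive: yes — every two-step R-path is closed by a direct edge.
So R is a preorder.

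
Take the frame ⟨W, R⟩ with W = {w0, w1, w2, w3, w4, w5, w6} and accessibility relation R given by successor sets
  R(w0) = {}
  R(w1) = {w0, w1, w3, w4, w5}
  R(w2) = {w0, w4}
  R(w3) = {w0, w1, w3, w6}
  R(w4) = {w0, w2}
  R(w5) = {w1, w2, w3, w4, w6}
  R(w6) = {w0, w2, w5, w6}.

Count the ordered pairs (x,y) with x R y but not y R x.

11

Enumerating: (w1,w0), (w1,w4), (w2,w0), (w3,w0), (w3,w6), (w4,w0), (w5,w2), (w5,w3), (w5,w4), (w6,w0), (w6,w2).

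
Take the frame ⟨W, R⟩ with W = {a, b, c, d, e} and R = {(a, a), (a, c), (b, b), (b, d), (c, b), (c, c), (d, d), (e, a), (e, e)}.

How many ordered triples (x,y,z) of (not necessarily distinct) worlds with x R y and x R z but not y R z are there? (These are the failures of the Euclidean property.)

4

Enumerating: (a,c,a), (b,d,b), (c,b,c), (e,a,e).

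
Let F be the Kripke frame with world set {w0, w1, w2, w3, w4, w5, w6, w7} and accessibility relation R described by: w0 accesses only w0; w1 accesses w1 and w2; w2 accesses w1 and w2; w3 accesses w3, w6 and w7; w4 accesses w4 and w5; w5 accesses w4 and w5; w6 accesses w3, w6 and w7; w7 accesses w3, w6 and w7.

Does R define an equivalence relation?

Yes

Reflexive: yes — every world is R-related to itself.
Symmetric: yes — every pair in R has its reverse in R.
Transitive: yes — every two-step R-path is closed by a direct edge.
So R is an equivalence relation.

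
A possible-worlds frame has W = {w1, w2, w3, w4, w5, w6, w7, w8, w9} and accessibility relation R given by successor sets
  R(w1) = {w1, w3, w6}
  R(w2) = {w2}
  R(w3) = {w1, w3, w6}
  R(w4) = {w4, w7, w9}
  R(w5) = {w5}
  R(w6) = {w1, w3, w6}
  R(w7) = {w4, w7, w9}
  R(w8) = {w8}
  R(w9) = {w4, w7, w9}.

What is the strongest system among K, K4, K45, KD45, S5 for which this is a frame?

S5

Transitive (axiom 4): yes — every two-step R-path is closed by a direct edge.
Euclidean (axiom 5): yes — any two successors of a common world are R-related.
Serial (axiom D): yes — every world has a successor (e.g. w1 R w1).
Reflexive (axiom T): yes — every world is R-related to itself.
So F validates K, K4, K45, KD45, S5. The strongest is S5.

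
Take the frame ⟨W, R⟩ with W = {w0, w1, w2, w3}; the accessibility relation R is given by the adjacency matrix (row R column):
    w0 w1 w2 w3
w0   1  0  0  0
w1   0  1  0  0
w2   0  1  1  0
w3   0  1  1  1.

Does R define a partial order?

Reflexive: yes — every world is R-related to itself.
Transitive: yes — every two-step R-path is closed by a direct edge.
Antisymmetric: yes — no distinct pair is related both ways.
So R is a partial order.

Yes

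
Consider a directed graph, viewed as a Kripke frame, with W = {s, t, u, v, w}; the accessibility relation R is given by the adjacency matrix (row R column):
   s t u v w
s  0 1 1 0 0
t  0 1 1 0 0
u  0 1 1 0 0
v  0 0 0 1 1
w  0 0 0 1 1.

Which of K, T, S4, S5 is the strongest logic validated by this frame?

Reflexive (axiom T): no — s is not related to itself.
Transitive (axiom 4): yes — every two-step R-path is closed by a direct edge.
Euclidean (axiom 5): yes — any two successors of a common world are R-related.
So F validates K; T would additionally require R to be reflexive. The strongest is K.

K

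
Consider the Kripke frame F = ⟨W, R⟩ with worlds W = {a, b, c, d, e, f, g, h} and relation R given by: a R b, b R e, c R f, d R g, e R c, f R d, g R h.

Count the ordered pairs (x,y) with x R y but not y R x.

Enumerating: (a,b), (b,e), (c,f), (d,g), (e,c), (f,d), (g,h).

7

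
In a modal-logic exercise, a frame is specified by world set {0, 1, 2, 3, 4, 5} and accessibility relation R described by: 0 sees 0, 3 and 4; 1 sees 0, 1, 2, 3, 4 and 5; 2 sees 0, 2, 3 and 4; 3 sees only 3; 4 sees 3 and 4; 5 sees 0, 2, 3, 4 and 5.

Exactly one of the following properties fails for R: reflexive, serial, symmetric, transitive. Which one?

symmetric

Reflexive: yes — every world is R-related to itself.
Serial: yes — every world has a successor (e.g. 0 R 0).
Symmetric: no — 0 R 3 but not 3 R 0.
Transitive: yes — every two-step R-path is closed by a direct edge.
Only symmetric fails.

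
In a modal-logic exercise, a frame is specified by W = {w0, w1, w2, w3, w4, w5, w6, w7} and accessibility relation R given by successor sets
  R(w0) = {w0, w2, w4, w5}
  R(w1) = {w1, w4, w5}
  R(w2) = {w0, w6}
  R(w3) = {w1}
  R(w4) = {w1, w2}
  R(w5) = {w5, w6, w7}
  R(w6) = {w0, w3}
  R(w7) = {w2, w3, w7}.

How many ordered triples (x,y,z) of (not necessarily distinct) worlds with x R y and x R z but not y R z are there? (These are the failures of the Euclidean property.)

32

Enumerating: (w0,w2,w2), (w0,w2,w4), (w0,w2,w5), (w0,w4,w0), (w0,w4,w4), (w0,w4,w5), (w0,w5,w0), (w0,w5,w2), (w0,w5,w4), (w1,w4,w4), (w1,w4,w5), (w1,w5,w1), … and 20 more.
Total: 32.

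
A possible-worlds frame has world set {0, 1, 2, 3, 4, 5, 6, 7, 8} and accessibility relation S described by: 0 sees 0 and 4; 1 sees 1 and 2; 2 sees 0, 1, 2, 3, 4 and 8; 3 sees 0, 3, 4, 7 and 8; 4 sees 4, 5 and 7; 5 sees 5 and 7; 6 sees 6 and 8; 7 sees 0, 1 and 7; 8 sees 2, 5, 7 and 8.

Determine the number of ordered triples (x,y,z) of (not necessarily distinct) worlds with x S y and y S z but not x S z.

30

Enumerating: (0,4,5), (0,4,7), (1,2,0), (1,2,3), (1,2,4), (1,2,8), (2,3,7), (2,4,5), (2,4,7), (2,8,5), (2,8,7), (3,4,5), … and 18 more.
Total: 30.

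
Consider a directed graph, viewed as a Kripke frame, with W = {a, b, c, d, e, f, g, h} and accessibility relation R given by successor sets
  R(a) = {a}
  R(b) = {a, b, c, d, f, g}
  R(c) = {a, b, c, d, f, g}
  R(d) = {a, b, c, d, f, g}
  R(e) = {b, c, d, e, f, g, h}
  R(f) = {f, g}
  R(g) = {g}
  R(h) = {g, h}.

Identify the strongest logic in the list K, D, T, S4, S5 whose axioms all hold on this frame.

T

Serial (axiom D): yes — every world has a successor (e.g. a R a).
Reflexive (axiom T): yes — every world is R-related to itself.
Transitive (axiom 4): no — e R b and b R a, but not e R a.
Euclidean (axiom 5): no — b R a and b R c, but not a R c.
So F validates K, D, T; S4 would additionally require R to be transitive. The strongest is T.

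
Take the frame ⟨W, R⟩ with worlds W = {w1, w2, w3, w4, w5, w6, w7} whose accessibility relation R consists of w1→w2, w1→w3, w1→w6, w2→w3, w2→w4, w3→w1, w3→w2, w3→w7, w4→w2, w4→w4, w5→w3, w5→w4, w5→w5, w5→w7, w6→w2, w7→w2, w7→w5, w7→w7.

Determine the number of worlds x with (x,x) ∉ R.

Enumerating: w1, w2, w3, w6.

4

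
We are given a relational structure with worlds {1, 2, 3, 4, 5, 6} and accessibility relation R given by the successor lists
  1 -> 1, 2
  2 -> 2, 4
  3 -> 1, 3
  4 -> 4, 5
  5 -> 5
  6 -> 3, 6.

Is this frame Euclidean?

Euclidean: no — 1 R 2 and 1 R 1, but not 2 R 1.

No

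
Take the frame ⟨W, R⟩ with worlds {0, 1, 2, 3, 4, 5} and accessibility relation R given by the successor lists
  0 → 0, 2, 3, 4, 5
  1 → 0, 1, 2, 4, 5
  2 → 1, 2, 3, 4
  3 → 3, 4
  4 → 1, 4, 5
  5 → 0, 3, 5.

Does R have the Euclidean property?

Euclidean: no — 0 R 2 and 0 R 5, but not 2 R 5.

No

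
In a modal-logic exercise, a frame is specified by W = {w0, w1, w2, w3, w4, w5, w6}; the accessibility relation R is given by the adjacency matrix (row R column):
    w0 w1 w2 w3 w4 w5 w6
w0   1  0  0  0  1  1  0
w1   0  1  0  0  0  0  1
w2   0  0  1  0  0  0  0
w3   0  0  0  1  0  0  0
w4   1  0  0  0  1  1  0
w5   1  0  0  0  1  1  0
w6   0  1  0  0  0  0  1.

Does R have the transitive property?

Yes

Transitive: yes — every two-step R-path is closed by a direct edge.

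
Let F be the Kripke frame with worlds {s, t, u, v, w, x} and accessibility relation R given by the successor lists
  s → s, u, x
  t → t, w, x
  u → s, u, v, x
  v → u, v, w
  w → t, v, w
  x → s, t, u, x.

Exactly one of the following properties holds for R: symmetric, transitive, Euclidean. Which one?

Symmetric: yes — every pair in R has its reverse in R.
Transitive: no — s R u and u R v, but not s R v.
Euclidean: no — t R w and t R x, but not w R x.
Only symmetric holds.

symmetric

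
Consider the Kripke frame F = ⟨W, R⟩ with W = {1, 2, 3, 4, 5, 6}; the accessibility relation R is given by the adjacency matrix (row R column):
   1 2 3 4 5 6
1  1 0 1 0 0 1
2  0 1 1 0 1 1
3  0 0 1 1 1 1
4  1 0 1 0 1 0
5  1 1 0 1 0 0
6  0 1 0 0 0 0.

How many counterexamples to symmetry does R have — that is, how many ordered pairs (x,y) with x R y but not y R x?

7

Enumerating: (1,3), (1,6), (2,3), (3,5), (3,6), (4,1), (5,1).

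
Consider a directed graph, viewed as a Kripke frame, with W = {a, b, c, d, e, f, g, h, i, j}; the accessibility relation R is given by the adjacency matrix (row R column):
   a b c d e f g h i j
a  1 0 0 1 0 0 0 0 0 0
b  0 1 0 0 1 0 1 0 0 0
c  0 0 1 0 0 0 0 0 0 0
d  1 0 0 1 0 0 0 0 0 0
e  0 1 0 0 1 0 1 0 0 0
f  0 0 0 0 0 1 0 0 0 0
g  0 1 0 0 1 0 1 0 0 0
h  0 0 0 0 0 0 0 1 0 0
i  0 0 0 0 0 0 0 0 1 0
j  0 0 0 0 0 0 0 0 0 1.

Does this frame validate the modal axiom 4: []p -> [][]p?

By correspondence theory, 4 is valid on a frame iff R is transitive.
Transitive: yes — every two-step R-path is closed by a direct edge.

Yes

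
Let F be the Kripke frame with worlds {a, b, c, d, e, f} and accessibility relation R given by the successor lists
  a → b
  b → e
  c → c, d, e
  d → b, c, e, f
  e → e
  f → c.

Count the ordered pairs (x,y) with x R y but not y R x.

Enumerating: (a,b), (b,e), (c,e), (d,b), (d,e), (d,f), (f,c).

7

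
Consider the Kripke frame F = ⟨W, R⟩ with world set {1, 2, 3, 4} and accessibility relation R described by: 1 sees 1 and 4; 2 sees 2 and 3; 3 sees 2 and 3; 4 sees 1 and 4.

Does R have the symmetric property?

Yes

Symmetric: yes — every pair in R has its reverse in R.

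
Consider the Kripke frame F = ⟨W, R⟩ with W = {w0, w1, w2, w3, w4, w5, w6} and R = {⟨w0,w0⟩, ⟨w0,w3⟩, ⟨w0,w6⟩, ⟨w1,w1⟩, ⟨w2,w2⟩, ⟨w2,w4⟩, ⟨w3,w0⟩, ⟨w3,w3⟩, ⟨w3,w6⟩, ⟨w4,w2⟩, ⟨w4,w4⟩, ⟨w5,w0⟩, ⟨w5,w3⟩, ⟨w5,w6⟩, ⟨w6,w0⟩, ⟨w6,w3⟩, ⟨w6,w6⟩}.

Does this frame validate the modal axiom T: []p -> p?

By correspondence theory, T is valid on a frame iff R is reflexive.
Reflexive: no — w5 is not related to itself.

No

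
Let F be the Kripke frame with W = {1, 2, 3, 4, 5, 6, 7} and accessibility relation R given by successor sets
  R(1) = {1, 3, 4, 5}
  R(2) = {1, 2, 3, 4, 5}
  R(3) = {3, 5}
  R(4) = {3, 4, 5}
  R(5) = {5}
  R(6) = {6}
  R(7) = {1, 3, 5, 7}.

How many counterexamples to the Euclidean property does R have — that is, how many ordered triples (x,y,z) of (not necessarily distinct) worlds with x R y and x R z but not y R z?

26

Enumerating: (1,3,1), (1,3,4), (1,4,1), (1,5,1), (1,5,3), (1,5,4), (2,1,2), (2,3,1), (2,3,2), (2,3,4), (2,4,1), (2,4,2), … and 14 more.
Total: 26.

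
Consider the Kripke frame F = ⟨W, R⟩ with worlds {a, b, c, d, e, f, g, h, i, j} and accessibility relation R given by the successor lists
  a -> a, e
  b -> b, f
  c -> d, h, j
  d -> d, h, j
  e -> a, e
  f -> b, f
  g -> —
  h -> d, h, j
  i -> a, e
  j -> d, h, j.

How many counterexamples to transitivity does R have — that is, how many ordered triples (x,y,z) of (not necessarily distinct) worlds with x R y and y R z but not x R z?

R is transitive; there are no such tuples.

0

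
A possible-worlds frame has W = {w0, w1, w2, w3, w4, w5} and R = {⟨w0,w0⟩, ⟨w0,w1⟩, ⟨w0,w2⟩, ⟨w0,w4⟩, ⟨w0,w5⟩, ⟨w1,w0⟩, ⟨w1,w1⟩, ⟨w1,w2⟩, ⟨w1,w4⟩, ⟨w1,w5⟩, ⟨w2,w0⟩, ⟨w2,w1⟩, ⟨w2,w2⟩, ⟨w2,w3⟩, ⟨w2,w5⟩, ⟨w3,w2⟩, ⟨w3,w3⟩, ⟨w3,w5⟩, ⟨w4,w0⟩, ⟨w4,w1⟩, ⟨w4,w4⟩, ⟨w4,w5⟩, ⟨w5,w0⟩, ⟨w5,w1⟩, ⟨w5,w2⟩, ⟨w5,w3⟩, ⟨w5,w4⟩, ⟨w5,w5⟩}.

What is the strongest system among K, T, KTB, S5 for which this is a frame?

Reflexive (axiom T): yes — every world is R-related to itself.
Symmetric (axiom B): yes — every pair in R has its reverse in R.
Euclidean (axiom 5): no — w0 R w2 and w0 R w4, but not w2 R w4.
So F validates K, T, KTB; S5 would additionally require R to be Euclidean. The strongest is KTB.

KTB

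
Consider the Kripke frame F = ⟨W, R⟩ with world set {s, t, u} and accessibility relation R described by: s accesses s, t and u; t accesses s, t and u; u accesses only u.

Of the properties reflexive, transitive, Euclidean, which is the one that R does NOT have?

Euclidean

Reflexive: yes — every world is R-related to itself.
Transitive: yes — every two-step R-path is closed by a direct edge.
Euclidean: no — s R u and s R t, but not u R t.
Only Euclidean fails.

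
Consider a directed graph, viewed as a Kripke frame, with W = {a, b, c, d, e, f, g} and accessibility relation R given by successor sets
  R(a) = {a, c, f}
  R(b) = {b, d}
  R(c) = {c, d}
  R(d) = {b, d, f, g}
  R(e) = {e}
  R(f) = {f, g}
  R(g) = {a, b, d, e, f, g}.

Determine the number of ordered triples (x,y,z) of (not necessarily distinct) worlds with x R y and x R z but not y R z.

28

Enumerating: (a,c,a), (a,c,f), (a,f,a), (a,f,c), (c,d,c), (d,b,f), (d,b,g), (d,f,b), (d,f,d), (g,a,b), (g,a,d), (g,a,e), … and 16 more.
Total: 28.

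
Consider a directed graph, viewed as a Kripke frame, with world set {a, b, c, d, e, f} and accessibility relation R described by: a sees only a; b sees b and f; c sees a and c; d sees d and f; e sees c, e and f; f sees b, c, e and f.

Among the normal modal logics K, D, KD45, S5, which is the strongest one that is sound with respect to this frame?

Serial (axiom D): yes — every world has a successor (e.g. a R a).
Euclidean (axiom 5): no — e R c and e R f, but not c R f.
Transitive (axiom 4): no — b R f and f R c, but not b R c.
Reflexive (axiom T): yes — every world is R-related to itself.
So F validates K, D; KD45 would additionally require R to be Euclidean and transitive. The strongest is D.

D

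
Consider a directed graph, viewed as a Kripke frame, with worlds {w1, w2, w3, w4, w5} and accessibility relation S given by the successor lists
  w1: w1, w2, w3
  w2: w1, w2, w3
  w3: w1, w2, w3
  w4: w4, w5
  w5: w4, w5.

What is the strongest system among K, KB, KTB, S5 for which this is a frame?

Symmetric (axiom B): yes — every pair in S has its reverse in S.
Reflexive (axiom T): yes — every world is S-related to itself.
Euclidean (axiom 5): yes — any two successors of a common world are S-related.
So F validates K, KB, KTB, S5. The strongest is S5.

S5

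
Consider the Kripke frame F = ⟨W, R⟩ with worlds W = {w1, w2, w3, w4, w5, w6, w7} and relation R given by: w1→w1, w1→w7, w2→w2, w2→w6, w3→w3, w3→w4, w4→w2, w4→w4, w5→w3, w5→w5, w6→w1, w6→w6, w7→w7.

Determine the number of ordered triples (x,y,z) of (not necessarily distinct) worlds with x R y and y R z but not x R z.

5

Enumerating: (w2,w6,w1), (w3,w4,w2), (w4,w2,w6), (w5,w3,w4), (w6,w1,w7).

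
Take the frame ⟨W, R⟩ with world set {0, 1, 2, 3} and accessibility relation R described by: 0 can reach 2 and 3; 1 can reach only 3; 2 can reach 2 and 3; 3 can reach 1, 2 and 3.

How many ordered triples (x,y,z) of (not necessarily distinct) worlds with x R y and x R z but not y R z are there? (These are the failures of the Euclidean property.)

3

Enumerating: (3,1,1), (3,1,2), (3,2,1).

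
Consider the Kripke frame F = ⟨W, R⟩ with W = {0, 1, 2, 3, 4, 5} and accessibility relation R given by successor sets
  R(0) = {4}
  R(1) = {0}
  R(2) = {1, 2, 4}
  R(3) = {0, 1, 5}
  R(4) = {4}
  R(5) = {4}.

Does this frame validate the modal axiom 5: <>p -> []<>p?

No

The schema 5 characterises exactly the Euclidean frames.
Euclidean: no — 2 R 1 and 2 R 4, but not 1 R 4.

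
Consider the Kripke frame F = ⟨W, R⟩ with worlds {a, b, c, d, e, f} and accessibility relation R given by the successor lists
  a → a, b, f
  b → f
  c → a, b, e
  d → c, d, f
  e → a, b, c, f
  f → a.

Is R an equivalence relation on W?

Reflexive: no — b is not related to itself.
Symmetric: no — a R b but not b R a.
Transitive: no — b R f and f R a, but not b R a.
So R is not an equivalence relation.

No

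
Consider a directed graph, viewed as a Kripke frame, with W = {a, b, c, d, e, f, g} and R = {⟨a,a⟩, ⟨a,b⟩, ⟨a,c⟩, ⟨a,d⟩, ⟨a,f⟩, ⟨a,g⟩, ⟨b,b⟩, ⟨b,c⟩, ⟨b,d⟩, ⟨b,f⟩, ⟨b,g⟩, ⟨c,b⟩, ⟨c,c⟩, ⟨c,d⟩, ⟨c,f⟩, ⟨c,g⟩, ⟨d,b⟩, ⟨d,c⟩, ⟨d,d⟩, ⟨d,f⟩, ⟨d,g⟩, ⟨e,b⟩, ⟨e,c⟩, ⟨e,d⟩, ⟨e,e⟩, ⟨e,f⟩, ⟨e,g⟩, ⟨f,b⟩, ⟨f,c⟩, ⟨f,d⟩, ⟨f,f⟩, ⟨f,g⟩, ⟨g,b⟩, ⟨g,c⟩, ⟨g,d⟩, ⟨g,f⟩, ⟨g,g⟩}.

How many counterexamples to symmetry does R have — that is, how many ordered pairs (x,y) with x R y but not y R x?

10

Enumerating: (a,b), (a,c), (a,d), (a,f), (a,g), (e,b), (e,c), (e,d), (e,f), (e,g).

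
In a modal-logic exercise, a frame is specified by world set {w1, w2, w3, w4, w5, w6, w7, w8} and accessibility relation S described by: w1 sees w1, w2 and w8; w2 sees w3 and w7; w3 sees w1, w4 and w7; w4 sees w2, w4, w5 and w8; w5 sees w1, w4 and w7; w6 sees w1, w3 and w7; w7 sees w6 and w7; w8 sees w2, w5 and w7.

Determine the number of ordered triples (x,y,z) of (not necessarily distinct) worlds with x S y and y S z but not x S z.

34

Enumerating: (w1,w2,w3), (w1,w2,w7), (w1,w8,w5), (w1,w8,w7), (w2,w3,w1), (w2,w3,w4), (w2,w7,w6), (w3,w1,w2), (w3,w1,w8), (w3,w4,w2), (w3,w4,w5), (w3,w4,w8), … and 22 more.
Total: 34.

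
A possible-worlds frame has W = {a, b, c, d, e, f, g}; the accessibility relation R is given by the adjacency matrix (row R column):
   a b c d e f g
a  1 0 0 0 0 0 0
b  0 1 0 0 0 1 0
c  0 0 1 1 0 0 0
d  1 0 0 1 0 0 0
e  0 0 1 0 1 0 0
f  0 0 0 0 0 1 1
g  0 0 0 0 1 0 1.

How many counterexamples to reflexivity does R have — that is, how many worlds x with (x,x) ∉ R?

R is reflexive; there are no such worlds.

0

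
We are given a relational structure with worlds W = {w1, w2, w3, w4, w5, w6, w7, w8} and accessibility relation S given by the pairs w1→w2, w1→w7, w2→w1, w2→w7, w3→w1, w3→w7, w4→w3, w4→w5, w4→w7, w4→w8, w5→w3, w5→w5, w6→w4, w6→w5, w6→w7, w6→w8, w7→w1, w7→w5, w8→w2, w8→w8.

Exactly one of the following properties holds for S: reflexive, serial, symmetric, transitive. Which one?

serial

Reflexive: no — w1 is not related to itself.
Serial: yes — every world has a successor (e.g. w1 S w2).
Symmetric: no — w2 S w7 but not w7 S w2.
Transitive: no — w1 S w7 and w7 S w5, but not w1 S w5.
Only serial holds.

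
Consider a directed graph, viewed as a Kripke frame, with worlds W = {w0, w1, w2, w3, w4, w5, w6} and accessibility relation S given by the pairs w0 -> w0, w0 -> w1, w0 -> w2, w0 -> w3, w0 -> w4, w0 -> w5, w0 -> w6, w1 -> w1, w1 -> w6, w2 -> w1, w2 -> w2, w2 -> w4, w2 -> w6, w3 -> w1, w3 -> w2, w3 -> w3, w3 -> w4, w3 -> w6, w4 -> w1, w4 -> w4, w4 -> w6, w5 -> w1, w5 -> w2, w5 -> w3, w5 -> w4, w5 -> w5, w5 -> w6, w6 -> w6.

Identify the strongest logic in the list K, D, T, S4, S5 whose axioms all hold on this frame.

S4

Serial (axiom D): yes — every world has a successor (e.g. w0 S w0).
Reflexive (axiom T): yes — every world is S-related to itself.
Transitive (axiom 4): yes — every two-step S-path is closed by a direct edge.
Euclidean (axiom 5): no — w0 S w1 and w0 S w2, but not w1 S w2.
So F validates K, D, T, S4; S5 would additionally require S to be Euclidean. The strongest is S4.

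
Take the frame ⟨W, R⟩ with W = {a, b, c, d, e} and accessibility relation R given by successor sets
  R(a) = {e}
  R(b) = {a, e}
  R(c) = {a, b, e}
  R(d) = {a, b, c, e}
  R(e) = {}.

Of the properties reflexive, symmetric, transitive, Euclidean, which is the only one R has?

transitive

Reflexive: no — a is not related to itself.
Symmetric: no — a R e but not e R a.
Transitive: yes — every two-step R-path is closed by a direct edge.
Euclidean: no — b R e and b R a, but not e R a.
Only transitive holds.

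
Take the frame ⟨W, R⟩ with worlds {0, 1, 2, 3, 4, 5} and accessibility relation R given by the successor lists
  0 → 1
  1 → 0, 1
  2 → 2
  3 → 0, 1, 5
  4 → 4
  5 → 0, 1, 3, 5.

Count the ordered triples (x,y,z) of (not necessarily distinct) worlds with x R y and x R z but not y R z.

10

Enumerating: (1,0,0), (3,0,0), (3,0,5), (3,1,5), (5,0,0), (5,0,3), (5,0,5), (5,1,3), (5,1,5), (5,3,3).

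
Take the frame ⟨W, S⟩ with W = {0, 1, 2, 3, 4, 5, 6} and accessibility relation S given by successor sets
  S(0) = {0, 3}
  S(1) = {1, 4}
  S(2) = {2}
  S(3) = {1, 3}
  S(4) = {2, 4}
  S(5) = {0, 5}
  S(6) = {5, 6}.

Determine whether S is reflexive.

Yes

Reflexive: yes — every world is S-related to itself.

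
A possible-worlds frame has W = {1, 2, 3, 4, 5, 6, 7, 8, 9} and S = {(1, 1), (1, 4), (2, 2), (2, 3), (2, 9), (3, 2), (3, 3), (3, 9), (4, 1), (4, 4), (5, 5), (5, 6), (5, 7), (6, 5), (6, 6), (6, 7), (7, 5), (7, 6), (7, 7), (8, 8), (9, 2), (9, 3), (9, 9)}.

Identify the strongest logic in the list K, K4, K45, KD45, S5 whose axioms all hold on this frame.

Transitive (axiom 4): yes — every two-step S-path is closed by a direct edge.
Euclidean (axiom 5): yes — any two successors of a common world are S-related.
Serial (axiom D): yes — every world has a successor (e.g. 1 S 1).
Reflexive (axiom T): yes — every world is S-related to itself.
So F validates K, K4, K45, KD45, S5. The strongest is S5.

S5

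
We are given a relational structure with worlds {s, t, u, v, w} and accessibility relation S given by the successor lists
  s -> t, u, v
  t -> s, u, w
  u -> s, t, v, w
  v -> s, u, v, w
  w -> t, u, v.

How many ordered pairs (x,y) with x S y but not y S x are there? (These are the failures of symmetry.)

S is symmetric; there are no such tuples.

0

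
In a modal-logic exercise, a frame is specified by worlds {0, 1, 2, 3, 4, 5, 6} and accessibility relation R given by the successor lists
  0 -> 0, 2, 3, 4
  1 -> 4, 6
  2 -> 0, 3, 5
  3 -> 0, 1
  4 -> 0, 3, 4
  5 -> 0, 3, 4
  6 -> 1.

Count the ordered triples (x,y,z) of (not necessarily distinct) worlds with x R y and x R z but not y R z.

Enumerating: (0,2,2), (0,2,4), (0,3,2), (0,3,3), (0,3,4), (0,4,2), (1,4,6), (1,6,4), (1,6,6), (2,0,5), (2,3,3), (2,3,5), … and 9 more.
Total: 21.

21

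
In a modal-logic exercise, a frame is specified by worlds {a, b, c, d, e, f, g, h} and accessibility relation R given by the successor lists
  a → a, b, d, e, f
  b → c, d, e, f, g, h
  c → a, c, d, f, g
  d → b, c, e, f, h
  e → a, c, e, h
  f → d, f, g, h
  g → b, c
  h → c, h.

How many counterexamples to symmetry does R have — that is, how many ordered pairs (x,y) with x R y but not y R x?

16

Enumerating: (a,b), (a,d), (a,f), (b,c), (b,e), (b,f), (b,h), (c,a), (c,f), (d,e), (d,h), (e,c), (e,h), (f,g), (f,h), (h,c).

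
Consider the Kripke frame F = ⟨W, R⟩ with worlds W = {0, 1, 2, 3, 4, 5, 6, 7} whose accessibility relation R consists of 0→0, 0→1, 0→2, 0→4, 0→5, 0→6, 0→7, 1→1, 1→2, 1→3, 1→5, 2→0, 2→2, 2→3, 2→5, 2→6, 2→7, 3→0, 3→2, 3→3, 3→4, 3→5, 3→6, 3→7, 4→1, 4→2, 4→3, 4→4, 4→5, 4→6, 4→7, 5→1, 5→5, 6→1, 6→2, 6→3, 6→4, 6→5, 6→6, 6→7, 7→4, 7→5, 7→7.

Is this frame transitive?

Transitive: no — 0 R 1 and 1 R 3, but not 0 R 3.

No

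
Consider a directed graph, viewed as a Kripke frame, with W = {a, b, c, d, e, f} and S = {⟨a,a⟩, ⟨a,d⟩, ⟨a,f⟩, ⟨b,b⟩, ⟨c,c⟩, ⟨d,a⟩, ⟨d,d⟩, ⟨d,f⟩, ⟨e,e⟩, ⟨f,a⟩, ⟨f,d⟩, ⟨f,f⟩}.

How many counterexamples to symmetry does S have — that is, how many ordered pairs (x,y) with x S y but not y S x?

0

S is symmetric; there are no such tuples.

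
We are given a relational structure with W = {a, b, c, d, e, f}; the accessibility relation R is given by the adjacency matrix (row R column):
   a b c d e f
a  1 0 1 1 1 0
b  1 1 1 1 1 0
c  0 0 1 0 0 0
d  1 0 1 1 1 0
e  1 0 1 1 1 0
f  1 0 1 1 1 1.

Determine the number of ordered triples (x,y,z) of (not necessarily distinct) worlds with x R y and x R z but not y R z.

23

Enumerating: (a,c,a), (a,c,d), (a,c,e), (b,a,b), (b,c,a), (b,c,b), (b,c,d), (b,c,e), (b,d,b), (b,e,b), (d,c,a), (d,c,d), … and 11 more.
Total: 23.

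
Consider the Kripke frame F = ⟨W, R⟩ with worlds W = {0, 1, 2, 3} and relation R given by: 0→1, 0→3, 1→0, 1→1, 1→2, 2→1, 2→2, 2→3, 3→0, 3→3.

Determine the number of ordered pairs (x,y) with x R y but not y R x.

1

Enumerating: (2,3).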